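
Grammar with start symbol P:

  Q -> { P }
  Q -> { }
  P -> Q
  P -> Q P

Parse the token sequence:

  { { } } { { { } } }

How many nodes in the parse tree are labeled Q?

5

[P [Q { [P [Q { }]] }] [P [Q { [P [Q { [P [Q { }]] }]] }]]]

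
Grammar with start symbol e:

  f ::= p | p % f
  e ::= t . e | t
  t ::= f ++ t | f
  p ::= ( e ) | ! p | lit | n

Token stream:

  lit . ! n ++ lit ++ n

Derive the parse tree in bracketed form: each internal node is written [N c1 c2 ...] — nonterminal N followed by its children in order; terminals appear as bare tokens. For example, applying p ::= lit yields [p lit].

[e [t [f [p lit]]] . [e [t [f [p ! [p n]]] ++ [t [f [p lit]] ++ [t [f [p n]]]]]]]

e
t . e
f . e
p . e
lit . e
lit . t
lit . f ++ t
lit . p ++ t
lit . ! p ++ t
lit . ! n ++ t
lit . ! n ++ f ++ t
lit . ! n ++ p ++ t
lit . ! n ++ lit ++ t
lit . ! n ++ lit ++ f
lit . ! n ++ lit ++ p
lit . ! n ++ lit ++ n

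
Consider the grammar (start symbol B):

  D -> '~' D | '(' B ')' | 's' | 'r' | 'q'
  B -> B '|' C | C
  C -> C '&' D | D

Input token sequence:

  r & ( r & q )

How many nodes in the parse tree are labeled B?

2

[B [C [C [D r]] & [D ( [B [C [C [D r]] & [D q]]] )]]]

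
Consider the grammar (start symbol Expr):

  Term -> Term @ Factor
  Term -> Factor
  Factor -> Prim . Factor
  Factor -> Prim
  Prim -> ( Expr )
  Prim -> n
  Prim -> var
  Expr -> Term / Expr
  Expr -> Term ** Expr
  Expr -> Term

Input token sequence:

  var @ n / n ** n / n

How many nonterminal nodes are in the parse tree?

[Expr [Term [Term [Factor [Prim var]]] @ [Factor [Prim n]]] / [Expr [Term [Factor [Prim n]]] ** [Expr [Term [Factor [Prim n]]] / [Expr [Term [Factor [Prim n]]]]]]]

19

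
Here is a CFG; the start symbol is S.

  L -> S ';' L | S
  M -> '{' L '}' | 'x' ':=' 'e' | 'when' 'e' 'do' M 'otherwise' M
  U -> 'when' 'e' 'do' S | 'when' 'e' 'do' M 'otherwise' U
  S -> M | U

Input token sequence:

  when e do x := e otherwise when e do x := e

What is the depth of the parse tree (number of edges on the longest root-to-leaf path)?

[S [U when e do [M x := e] otherwise [U when e do [S [M x := e]]]]]

5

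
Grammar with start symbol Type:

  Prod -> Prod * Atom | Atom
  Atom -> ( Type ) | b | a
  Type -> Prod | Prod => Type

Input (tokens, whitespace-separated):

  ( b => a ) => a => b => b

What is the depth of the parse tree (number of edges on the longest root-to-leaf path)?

7

[Type [Prod [Atom ( [Type [Prod [Atom b]] => [Type [Prod [Atom a]]]] )]] => [Type [Prod [Atom a]] => [Type [Prod [Atom b]] => [Type [Prod [Atom b]]]]]]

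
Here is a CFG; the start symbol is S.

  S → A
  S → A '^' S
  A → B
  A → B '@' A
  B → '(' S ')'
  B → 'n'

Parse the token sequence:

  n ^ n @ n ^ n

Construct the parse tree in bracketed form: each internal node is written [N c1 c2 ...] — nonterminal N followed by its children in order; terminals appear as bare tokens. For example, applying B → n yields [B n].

[S [A [B n]] ^ [S [A [B n] @ [A [B n]]] ^ [S [A [B n]]]]]

S
A ^ S
B ^ S
n ^ S
n ^ A ^ S
n ^ B @ A ^ S
n ^ n @ A ^ S
n ^ n @ B ^ S
n ^ n @ n ^ S
n ^ n @ n ^ A
n ^ n @ n ^ B
n ^ n @ n ^ n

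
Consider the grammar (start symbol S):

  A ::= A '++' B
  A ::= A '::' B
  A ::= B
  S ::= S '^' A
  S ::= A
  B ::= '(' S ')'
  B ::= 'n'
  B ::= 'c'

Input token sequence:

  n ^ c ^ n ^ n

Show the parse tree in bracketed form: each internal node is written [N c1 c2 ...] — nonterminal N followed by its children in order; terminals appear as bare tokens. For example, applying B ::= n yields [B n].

S
S ^ A
S ^ A ^ A
S ^ A ^ A ^ A
A ^ A ^ A ^ A
B ^ A ^ A ^ A
n ^ A ^ A ^ A
n ^ B ^ A ^ A
n ^ c ^ A ^ A
n ^ c ^ B ^ A
n ^ c ^ n ^ A
n ^ c ^ n ^ B
n ^ c ^ n ^ n

[S [S [S [S [A [B n]]] ^ [A [B c]]] ^ [A [B n]]] ^ [A [B n]]]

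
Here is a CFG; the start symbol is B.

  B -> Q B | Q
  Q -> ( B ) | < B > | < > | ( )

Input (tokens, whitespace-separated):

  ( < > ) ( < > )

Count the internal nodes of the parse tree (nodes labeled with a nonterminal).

8

[B [Q ( [B [Q < >]] )] [B [Q ( [B [Q < >]] )]]]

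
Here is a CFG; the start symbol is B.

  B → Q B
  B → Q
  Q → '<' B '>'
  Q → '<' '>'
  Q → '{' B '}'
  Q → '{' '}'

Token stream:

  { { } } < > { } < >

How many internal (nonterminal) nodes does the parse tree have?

[B [Q { [B [Q { }]] }] [B [Q < >] [B [Q { }] [B [Q < >]]]]]

10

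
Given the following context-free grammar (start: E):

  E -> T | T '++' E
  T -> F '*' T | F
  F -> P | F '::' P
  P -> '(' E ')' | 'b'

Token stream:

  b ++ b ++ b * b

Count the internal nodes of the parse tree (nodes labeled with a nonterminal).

15

[E [T [F [P b]]] ++ [E [T [F [P b]]] ++ [E [T [F [P b]] * [T [F [P b]]]]]]]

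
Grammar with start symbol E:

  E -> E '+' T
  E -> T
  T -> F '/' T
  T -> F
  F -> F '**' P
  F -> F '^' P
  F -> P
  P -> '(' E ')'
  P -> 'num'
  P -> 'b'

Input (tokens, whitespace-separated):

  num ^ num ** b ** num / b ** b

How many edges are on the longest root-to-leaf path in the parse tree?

7

[E [T [F [F [F [F [P num]] ^ [P num]] ** [P b]] ** [P num]] / [T [F [F [P b]] ** [P b]]]]]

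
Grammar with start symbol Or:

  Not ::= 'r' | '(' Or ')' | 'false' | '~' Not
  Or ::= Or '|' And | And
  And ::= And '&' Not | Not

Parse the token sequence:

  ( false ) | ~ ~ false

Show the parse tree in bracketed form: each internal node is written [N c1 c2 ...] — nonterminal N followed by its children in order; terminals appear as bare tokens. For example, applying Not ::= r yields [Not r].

Or
Or | And
And | And
Not | And
( Or ) | And
( And ) | And
( Not ) | And
( false ) | And
( false ) | Not
( false ) | ~ Not
( false ) | ~ ~ Not
( false ) | ~ ~ false

[Or [Or [And [Not ( [Or [And [Not false]]] )]]] | [And [Not ~ [Not ~ [Not false]]]]]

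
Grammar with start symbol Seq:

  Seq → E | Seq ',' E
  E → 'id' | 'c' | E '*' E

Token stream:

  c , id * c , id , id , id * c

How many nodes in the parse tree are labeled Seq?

[Seq [Seq [Seq [Seq [Seq [E c]] , [E [E id] * [E c]]] , [E id]] , [E id]] , [E [E id] * [E c]]]

5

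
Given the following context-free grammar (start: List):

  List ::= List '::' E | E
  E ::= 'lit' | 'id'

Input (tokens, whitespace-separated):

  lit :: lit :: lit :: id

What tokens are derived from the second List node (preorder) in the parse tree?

lit :: lit :: lit

[List [List [List [List [E lit]] :: [E lit]] :: [E lit]] :: [E id]]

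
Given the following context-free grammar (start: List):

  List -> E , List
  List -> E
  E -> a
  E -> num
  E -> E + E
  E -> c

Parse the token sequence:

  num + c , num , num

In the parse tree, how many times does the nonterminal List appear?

[List [E [E num] + [E c]] , [List [E num] , [List [E num]]]]

3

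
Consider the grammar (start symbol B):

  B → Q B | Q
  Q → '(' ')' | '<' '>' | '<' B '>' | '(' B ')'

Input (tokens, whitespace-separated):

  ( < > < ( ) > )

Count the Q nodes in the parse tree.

4

[B [Q ( [B [Q < >] [B [Q < [B [Q ( )]] >]]] )]]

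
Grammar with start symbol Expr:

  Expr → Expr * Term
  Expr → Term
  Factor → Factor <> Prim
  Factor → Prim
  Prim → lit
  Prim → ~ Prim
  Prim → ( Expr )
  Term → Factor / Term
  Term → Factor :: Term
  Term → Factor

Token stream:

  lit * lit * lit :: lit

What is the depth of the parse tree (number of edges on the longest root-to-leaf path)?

6

[Expr [Expr [Expr [Term [Factor [Prim lit]]]] * [Term [Factor [Prim lit]]]] * [Term [Factor [Prim lit]] :: [Term [Factor [Prim lit]]]]]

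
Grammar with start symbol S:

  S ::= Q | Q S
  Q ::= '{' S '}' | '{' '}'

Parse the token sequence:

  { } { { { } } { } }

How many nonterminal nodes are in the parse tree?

10

[S [Q { }] [S [Q { [S [Q { [S [Q { }]] }] [S [Q { }]]] }]]]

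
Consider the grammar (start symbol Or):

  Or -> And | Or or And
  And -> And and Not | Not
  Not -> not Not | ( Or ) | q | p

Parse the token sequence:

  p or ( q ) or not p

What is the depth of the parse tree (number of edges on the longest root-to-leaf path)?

7

[Or [Or [Or [And [Not p]]] or [And [Not ( [Or [And [Not q]]] )]]] or [And [Not not [Not p]]]]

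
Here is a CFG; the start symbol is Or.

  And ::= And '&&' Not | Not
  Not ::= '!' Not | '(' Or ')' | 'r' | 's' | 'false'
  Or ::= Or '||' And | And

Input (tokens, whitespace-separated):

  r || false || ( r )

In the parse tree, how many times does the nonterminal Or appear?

[Or [Or [Or [And [Not r]]] || [And [Not false]]] || [And [Not ( [Or [And [Not r]]] )]]]

4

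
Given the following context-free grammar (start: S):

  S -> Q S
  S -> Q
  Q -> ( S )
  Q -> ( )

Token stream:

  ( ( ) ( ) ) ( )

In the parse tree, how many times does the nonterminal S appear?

[S [Q ( [S [Q ( )] [S [Q ( )]]] )] [S [Q ( )]]]

4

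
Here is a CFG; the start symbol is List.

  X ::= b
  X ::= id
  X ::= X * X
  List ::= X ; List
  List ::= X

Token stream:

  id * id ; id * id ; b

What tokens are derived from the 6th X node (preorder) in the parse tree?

id

[List [X [X id] * [X id]] ; [List [X [X id] * [X id]] ; [List [X b]]]]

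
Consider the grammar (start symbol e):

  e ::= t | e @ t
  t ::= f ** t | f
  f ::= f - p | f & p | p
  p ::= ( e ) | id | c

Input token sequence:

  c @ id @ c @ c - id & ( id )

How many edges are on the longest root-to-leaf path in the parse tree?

[e [e [e [e [t [f [p c]]]] @ [t [f [p id]]]] @ [t [f [p c]]]] @ [t [f [f [f [p c]] - [p id]] & [p ( [e [t [f [p id]]]] )]]]]

8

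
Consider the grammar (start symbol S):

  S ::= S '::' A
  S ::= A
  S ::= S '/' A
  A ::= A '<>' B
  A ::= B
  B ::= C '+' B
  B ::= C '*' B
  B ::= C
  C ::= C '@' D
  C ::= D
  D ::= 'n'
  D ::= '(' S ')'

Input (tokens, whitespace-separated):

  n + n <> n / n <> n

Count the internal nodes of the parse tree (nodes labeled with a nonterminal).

21

[S [S [A [A [B [C [D n]] + [B [C [D n]]]]] <> [B [C [D n]]]]] / [A [A [B [C [D n]]]] <> [B [C [D n]]]]]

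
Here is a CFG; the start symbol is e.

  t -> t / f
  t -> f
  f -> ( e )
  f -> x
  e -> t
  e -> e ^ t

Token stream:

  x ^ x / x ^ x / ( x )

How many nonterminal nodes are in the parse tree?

[e [e [e [t [f x]]] ^ [t [t [f x]] / [f x]]] ^ [t [t [f x]] / [f ( [e [t [f x]]] )]]]

16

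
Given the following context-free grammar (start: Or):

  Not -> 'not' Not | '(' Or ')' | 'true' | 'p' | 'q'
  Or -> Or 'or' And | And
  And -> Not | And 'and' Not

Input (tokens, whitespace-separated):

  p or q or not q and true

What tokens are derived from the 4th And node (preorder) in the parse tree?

not q

[Or [Or [Or [And [Not p]]] or [And [Not q]]] or [And [And [Not not [Not q]]] and [Not true]]]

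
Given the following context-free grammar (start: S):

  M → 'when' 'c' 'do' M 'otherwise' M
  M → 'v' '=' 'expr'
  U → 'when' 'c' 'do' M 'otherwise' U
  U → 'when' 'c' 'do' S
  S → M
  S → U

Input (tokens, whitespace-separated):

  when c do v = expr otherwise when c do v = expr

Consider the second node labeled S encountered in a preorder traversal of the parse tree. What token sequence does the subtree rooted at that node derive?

[S [U when c do [M v = expr] otherwise [U when c do [S [M v = expr]]]]]

v = expr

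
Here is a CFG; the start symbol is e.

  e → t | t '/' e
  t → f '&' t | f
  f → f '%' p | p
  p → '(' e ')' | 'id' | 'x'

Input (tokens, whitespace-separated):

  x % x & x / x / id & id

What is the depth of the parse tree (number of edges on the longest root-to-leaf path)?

7

[e [t [f [f [p x]] % [p x]] & [t [f [p x]]]] / [e [t [f [p x]]] / [e [t [f [p id]] & [t [f [p id]]]]]]]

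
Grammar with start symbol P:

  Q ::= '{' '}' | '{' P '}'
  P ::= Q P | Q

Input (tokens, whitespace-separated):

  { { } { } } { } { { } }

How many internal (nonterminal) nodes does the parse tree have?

[P [Q { [P [Q { }] [P [Q { }]]] }] [P [Q { }] [P [Q { [P [Q { }]] }]]]]

12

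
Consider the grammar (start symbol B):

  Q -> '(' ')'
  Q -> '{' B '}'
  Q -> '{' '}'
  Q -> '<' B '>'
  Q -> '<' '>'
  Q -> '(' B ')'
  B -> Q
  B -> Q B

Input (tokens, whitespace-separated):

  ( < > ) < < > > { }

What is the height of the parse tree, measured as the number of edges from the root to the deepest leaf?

[B [Q ( [B [Q < >]] )] [B [Q < [B [Q < >]] >] [B [Q { }]]]]

5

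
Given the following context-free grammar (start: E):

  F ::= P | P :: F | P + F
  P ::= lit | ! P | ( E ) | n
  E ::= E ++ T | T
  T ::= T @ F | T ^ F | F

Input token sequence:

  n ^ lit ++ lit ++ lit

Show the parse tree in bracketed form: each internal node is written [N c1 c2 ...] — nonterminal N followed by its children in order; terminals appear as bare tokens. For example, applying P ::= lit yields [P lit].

E
E ++ T
E ++ T ++ T
T ++ T ++ T
T ^ F ++ T ++ T
F ^ F ++ T ++ T
P ^ F ++ T ++ T
n ^ F ++ T ++ T
n ^ P ++ T ++ T
n ^ lit ++ T ++ T
n ^ lit ++ F ++ T
n ^ lit ++ P ++ T
n ^ lit ++ lit ++ T
n ^ lit ++ lit ++ F
n ^ lit ++ lit ++ P
n ^ lit ++ lit ++ lit

[E [E [E [T [T [F [P n]]] ^ [F [P lit]]]] ++ [T [F [P lit]]]] ++ [T [F [P lit]]]]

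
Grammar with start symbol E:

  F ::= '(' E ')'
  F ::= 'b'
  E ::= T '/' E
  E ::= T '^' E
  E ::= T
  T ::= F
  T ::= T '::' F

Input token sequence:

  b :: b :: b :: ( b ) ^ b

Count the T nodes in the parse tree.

6

[E [T [T [T [T [F b]] :: [F b]] :: [F b]] :: [F ( [E [T [F b]]] )]] ^ [E [T [F b]]]]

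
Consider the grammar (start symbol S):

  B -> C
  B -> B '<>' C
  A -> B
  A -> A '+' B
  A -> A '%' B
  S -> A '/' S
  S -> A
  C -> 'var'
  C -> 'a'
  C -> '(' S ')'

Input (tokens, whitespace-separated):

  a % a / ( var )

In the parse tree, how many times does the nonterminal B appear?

4

[S [A [A [B [C a]]] % [B [C a]]] / [S [A [B [C ( [S [A [B [C var]]]] )]]]]]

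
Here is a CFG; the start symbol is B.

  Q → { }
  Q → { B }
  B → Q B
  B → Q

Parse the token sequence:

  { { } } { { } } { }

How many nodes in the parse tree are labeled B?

5

[B [Q { [B [Q { }]] }] [B [Q { [B [Q { }]] }] [B [Q { }]]]]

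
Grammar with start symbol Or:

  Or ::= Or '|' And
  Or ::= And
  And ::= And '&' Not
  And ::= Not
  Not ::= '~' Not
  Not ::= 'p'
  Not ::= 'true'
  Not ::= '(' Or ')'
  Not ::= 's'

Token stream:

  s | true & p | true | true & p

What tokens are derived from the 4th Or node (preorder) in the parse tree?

s

[Or [Or [Or [Or [And [Not s]]] | [And [And [Not true]] & [Not p]]] | [And [Not true]]] | [And [And [Not true]] & [Not p]]]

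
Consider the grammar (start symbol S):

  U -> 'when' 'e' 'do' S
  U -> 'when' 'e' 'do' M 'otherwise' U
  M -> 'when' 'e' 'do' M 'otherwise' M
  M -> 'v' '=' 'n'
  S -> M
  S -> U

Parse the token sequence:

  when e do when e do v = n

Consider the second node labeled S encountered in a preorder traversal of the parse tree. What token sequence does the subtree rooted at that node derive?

[S [U when e do [S [U when e do [S [M v = n]]]]]]

when e do v = n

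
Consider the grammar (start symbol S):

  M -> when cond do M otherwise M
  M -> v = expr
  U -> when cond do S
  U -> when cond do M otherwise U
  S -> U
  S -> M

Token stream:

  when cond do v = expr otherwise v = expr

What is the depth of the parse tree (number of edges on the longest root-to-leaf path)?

[S [M when cond do [M v = expr] otherwise [M v = expr]]]

3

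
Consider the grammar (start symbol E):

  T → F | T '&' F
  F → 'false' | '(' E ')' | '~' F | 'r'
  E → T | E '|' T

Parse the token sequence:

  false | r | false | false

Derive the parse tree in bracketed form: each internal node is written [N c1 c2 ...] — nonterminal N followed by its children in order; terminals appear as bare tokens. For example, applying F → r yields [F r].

[E [E [E [E [T [F false]]] | [T [F r]]] | [T [F false]]] | [T [F false]]]

E
E | T
E | T | T
E | T | T | T
T | T | T | T
F | T | T | T
false | T | T | T
false | F | T | T
false | r | T | T
false | r | F | T
false | r | false | T
false | r | false | F
false | r | false | false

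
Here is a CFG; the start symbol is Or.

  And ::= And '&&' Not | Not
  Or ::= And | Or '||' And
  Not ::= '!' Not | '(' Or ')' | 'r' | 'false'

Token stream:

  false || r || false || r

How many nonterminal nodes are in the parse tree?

12

[Or [Or [Or [Or [And [Not false]]] || [And [Not r]]] || [And [Not false]]] || [And [Not r]]]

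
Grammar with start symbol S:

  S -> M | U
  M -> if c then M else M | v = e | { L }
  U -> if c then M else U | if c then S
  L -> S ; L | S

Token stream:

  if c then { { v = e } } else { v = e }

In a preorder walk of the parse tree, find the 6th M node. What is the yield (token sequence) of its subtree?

[S [M if c then [M { [L [S [M { [L [S [M v = e]]] }]]] }] else [M { [L [S [M v = e]]] }]]]

v = e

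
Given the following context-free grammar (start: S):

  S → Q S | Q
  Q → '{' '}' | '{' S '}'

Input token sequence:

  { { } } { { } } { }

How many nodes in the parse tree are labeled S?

5

[S [Q { [S [Q { }]] }] [S [Q { [S [Q { }]] }] [S [Q { }]]]]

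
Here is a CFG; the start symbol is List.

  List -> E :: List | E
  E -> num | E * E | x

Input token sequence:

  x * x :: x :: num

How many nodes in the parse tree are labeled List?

3

[List [E [E x] * [E x]] :: [List [E x] :: [List [E num]]]]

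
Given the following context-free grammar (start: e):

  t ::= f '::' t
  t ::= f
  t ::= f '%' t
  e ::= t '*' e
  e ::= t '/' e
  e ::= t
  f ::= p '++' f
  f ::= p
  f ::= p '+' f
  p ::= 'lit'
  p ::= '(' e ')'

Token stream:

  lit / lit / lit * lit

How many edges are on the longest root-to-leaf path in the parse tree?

[e [t [f [p lit]]] / [e [t [f [p lit]]] / [e [t [f [p lit]]] * [e [t [f [p lit]]]]]]]

7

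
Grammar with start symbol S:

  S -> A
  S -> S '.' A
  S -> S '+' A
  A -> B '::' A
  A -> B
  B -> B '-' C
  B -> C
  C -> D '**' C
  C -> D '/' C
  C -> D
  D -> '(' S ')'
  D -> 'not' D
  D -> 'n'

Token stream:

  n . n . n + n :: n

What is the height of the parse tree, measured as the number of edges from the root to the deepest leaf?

[S [S [S [S [A [B [C [D n]]]]] . [A [B [C [D n]]]]] . [A [B [C [D n]]]]] + [A [B [C [D n]]] :: [A [B [C [D n]]]]]]

8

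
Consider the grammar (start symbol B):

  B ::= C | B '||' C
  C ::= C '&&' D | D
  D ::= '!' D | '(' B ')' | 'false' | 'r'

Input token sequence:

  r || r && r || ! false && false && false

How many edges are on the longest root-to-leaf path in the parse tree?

6

[B [B [B [C [D r]]] || [C [C [D r]] && [D r]]] || [C [C [C [D ! [D false]]] && [D false]] && [D false]]]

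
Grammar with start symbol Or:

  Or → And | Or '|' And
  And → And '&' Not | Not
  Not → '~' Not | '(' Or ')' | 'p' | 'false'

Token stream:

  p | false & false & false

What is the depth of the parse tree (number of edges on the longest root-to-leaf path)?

5

[Or [Or [And [Not p]]] | [And [And [And [Not false]] & [Not false]] & [Not false]]]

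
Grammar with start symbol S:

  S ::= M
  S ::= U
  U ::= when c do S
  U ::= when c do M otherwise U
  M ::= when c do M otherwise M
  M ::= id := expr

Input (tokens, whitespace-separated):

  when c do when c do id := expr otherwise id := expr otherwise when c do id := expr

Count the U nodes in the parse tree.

2

[S [U when c do [M when c do [M id := expr] otherwise [M id := expr]] otherwise [U when c do [S [M id := expr]]]]]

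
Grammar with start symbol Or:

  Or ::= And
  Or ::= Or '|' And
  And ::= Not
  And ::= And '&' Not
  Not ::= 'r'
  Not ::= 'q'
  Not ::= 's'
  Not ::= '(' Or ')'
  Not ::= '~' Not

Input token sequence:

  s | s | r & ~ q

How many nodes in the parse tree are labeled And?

[Or [Or [Or [And [Not s]]] | [And [Not s]]] | [And [And [Not r]] & [Not ~ [Not q]]]]

4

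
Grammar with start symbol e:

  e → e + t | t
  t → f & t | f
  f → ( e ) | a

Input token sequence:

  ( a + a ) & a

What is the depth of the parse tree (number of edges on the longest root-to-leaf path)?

7

[e [t [f ( [e [e [t [f a]]] + [t [f a]]] )] & [t [f a]]]]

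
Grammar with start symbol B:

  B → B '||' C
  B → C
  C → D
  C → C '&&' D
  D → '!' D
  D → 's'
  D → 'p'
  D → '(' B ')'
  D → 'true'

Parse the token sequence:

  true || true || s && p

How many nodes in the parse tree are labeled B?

3

[B [B [B [C [D true]]] || [C [D true]]] || [C [C [D s]] && [D p]]]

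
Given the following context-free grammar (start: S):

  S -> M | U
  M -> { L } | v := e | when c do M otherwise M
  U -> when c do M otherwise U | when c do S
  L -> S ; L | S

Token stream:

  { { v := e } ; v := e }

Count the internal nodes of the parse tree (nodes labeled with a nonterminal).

11

[S [M { [L [S [M { [L [S [M v := e]]] }]] ; [L [S [M v := e]]]] }]]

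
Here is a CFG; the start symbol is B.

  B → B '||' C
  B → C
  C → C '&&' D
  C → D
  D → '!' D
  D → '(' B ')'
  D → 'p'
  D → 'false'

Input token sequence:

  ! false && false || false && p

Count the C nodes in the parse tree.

4

[B [B [C [C [D ! [D false]]] && [D false]]] || [C [C [D false]] && [D p]]]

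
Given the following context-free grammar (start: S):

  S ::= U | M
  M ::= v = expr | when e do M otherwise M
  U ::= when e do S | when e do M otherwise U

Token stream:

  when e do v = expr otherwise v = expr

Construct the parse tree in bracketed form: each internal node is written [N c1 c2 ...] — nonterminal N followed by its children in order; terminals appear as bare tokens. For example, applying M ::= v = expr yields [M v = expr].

S
M
when e do M otherwise M
when e do v = expr otherwise M
when e do v = expr otherwise v = expr

[S [M when e do [M v = expr] otherwise [M v = expr]]]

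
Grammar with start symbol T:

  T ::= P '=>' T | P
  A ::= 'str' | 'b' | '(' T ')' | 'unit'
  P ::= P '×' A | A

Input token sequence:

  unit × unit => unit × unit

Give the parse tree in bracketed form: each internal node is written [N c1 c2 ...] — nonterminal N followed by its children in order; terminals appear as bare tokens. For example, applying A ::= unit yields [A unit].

[T [P [P [A unit]] × [A unit]] => [T [P [P [A unit]] × [A unit]]]]

T
P => T
P × A => T
A × A => T
unit × A => T
unit × unit => T
unit × unit => P
unit × unit => P × A
unit × unit => A × A
unit × unit => unit × A
unit × unit => unit × unit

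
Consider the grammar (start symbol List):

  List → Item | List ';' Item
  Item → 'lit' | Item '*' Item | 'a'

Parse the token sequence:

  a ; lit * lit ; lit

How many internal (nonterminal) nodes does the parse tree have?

[List [List [List [Item a]] ; [Item [Item lit] * [Item lit]]] ; [Item lit]]

8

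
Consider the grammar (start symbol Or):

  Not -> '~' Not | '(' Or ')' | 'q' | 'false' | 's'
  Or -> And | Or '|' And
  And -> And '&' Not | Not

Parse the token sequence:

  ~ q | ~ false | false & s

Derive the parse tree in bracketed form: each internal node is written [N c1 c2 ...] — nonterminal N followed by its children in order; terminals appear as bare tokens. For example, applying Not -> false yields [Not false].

Or
Or | And
Or | And | And
And | And | And
Not | And | And
~ Not | And | And
~ q | And | And
~ q | Not | And
~ q | ~ Not | And
~ q | ~ false | And
~ q | ~ false | And & Not
~ q | ~ false | Not & Not
~ q | ~ false | false & Not
~ q | ~ false | false & s

[Or [Or [Or [And [Not ~ [Not q]]]] | [And [Not ~ [Not false]]]] | [And [And [Not false]] & [Not s]]]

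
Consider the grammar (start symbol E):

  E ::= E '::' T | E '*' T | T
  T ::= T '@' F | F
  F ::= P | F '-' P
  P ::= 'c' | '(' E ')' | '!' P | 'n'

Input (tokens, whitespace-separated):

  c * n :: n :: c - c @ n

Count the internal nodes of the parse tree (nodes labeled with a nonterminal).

[E [E [E [E [T [F [P c]]]] * [T [F [P n]]]] :: [T [F [P n]]]] :: [T [T [F [F [P c]] - [P c]]] @ [F [P n]]]]

21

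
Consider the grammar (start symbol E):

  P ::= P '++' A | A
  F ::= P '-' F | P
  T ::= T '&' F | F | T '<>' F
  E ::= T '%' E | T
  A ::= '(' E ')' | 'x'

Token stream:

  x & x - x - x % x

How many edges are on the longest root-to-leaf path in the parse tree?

7

[E [T [T [F [P [A x]]]] & [F [P [A x]] - [F [P [A x]] - [F [P [A x]]]]]] % [E [T [F [P [A x]]]]]]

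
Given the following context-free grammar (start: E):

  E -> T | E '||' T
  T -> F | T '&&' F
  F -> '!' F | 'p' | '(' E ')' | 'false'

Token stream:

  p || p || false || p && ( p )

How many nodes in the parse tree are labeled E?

[E [E [E [E [T [F p]]] || [T [F p]]] || [T [F false]]] || [T [T [F p]] && [F ( [E [T [F p]]] )]]]

5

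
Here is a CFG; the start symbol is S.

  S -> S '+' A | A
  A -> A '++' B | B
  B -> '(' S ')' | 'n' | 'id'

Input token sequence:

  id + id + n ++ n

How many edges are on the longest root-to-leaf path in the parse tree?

[S [S [S [A [B id]]] + [A [B id]]] + [A [A [B n]] ++ [B n]]]

5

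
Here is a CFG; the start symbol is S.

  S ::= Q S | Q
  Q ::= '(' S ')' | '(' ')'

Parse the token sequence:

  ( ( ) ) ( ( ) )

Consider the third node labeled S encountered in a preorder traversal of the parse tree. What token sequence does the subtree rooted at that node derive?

( ( ) )

[S [Q ( [S [Q ( )]] )] [S [Q ( [S [Q ( )]] )]]]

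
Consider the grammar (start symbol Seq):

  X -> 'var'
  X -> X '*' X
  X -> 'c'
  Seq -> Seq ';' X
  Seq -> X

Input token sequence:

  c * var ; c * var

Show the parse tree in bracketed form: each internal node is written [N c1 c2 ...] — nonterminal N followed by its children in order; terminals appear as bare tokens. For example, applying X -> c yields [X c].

[Seq [Seq [X [X c] * [X var]]] ; [X [X c] * [X var]]]

Seq
Seq ; X
X ; X
X * X ; X
c * X ; X
c * var ; X
c * var ; X * X
c * var ; c * X
c * var ; c * var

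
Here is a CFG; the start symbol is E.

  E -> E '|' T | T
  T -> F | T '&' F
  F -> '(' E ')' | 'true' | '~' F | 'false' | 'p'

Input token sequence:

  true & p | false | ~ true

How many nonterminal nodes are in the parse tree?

12

[E [E [E [T [T [F true]] & [F p]]] | [T [F false]]] | [T [F ~ [F true]]]]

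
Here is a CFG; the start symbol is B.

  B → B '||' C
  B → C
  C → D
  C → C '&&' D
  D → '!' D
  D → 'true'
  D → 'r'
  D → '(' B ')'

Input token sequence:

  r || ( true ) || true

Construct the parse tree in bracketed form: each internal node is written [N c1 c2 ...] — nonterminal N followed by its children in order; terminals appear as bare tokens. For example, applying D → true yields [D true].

[B [B [B [C [D r]]] || [C [D ( [B [C [D true]]] )]]] || [C [D true]]]

B
B || C
B || C || C
C || C || C
D || C || C
r || C || C
r || D || C
r || ( B ) || C
r || ( C ) || C
r || ( D ) || C
r || ( true ) || C
r || ( true ) || D
r || ( true ) || true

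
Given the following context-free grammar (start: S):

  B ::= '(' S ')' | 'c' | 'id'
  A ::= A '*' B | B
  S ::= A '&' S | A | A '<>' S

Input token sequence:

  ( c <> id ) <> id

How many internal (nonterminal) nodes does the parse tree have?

12

[S [A [B ( [S [A [B c]] <> [S [A [B id]]]] )]] <> [S [A [B id]]]]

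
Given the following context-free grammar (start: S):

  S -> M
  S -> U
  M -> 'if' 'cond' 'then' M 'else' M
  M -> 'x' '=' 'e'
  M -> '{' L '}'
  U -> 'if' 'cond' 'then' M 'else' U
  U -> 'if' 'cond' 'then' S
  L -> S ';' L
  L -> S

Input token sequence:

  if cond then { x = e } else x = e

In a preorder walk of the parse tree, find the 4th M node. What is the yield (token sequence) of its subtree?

x = e

[S [M if cond then [M { [L [S [M x = e]]] }] else [M x = e]]]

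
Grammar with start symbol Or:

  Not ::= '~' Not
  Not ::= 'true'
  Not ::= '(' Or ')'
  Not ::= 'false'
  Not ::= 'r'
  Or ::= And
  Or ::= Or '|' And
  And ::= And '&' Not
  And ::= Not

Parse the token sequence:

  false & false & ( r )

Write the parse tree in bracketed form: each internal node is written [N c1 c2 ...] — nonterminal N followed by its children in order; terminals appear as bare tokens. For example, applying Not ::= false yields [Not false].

[Or [And [And [And [Not false]] & [Not false]] & [Not ( [Or [And [Not r]]] )]]]

Or
And
And & Not
And & Not & Not
Not & Not & Not
false & Not & Not
false & false & Not
false & false & ( Or )
false & false & ( And )
false & false & ( Not )
false & false & ( r )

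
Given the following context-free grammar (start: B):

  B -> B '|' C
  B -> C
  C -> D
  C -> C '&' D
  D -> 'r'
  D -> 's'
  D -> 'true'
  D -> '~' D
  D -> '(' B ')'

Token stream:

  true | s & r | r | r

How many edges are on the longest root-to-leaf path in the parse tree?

[B [B [B [B [C [D true]]] | [C [C [D s]] & [D r]]] | [C [D r]]] | [C [D r]]]

6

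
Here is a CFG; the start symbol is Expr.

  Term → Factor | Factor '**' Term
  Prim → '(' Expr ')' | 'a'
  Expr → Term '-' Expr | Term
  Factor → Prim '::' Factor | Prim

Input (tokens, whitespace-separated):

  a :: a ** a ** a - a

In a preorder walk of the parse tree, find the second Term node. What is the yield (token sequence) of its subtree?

a ** a

[Expr [Term [Factor [Prim a] :: [Factor [Prim a]]] ** [Term [Factor [Prim a]] ** [Term [Factor [Prim a]]]]] - [Expr [Term [Factor [Prim a]]]]]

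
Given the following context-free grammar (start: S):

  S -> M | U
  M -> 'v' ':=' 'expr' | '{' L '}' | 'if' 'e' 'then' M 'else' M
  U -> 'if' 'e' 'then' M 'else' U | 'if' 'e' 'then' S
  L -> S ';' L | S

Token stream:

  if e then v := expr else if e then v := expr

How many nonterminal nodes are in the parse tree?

[S [U if e then [M v := expr] else [U if e then [S [M v := expr]]]]]

6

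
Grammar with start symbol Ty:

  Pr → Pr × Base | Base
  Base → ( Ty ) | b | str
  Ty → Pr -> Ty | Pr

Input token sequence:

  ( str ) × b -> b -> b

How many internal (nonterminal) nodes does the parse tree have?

14

[Ty [Pr [Pr [Base ( [Ty [Pr [Base str]]] )]] × [Base b]] -> [Ty [Pr [Base b]] -> [Ty [Pr [Base b]]]]]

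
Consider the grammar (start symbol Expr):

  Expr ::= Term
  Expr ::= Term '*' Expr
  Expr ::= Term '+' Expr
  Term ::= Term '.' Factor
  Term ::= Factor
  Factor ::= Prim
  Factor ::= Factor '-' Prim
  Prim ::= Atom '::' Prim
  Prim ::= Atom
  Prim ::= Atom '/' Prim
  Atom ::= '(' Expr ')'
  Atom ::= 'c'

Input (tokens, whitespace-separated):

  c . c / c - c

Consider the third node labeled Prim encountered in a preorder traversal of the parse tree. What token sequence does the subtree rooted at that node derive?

c

[Expr [Term [Term [Factor [Prim [Atom c]]]] . [Factor [Factor [Prim [Atom c] / [Prim [Atom c]]]] - [Prim [Atom c]]]]]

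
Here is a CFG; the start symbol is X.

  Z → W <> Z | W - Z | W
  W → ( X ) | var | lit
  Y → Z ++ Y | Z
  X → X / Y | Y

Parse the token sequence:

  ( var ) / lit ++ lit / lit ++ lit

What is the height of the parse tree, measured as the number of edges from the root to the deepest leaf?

10

[X [X [X [Y [Z [W ( [X [Y [Z [W var]]]] )]]]] / [Y [Z [W lit]] ++ [Y [Z [W lit]]]]] / [Y [Z [W lit]] ++ [Y [Z [W lit]]]]]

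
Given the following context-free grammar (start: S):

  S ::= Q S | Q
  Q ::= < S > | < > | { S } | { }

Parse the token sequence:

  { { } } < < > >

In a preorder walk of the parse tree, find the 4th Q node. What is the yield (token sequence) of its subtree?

[S [Q { [S [Q { }]] }] [S [Q < [S [Q < >]] >]]]

< >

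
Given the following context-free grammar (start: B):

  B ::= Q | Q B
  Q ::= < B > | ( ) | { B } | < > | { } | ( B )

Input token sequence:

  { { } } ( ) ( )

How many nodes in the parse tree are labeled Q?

[B [Q { [B [Q { }]] }] [B [Q ( )] [B [Q ( )]]]]

4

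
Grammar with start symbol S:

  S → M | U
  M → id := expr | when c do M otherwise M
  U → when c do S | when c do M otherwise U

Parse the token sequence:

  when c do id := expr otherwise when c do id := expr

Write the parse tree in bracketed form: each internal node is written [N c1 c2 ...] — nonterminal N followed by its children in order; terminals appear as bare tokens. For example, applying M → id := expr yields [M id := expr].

[S [U when c do [M id := expr] otherwise [U when c do [S [M id := expr]]]]]

S
U
when c do M otherwise U
when c do id := expr otherwise U
when c do id := expr otherwise when c do S
when c do id := expr otherwise when c do M
when c do id := expr otherwise when c do id := expr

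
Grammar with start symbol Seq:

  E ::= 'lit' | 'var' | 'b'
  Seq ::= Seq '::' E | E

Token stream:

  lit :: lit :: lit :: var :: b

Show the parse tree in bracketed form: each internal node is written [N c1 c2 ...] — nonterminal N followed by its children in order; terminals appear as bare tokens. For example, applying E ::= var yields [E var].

Seq
Seq :: E
Seq :: E :: E
Seq :: E :: E :: E
Seq :: E :: E :: E :: E
E :: E :: E :: E :: E
lit :: E :: E :: E :: E
lit :: lit :: E :: E :: E
lit :: lit :: lit :: E :: E
lit :: lit :: lit :: var :: E
lit :: lit :: lit :: var :: b

[Seq [Seq [Seq [Seq [Seq [E lit]] :: [E lit]] :: [E lit]] :: [E var]] :: [E b]]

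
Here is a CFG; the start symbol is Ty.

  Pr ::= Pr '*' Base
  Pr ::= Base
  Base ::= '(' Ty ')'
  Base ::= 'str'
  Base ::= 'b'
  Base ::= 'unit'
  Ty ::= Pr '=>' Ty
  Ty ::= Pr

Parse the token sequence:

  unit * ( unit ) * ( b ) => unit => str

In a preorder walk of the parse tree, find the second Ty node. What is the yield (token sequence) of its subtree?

[Ty [Pr [Pr [Pr [Base unit]] * [Base ( [Ty [Pr [Base unit]]] )]] * [Base ( [Ty [Pr [Base b]]] )]] => [Ty [Pr [Base unit]] => [Ty [Pr [Base str]]]]]

unit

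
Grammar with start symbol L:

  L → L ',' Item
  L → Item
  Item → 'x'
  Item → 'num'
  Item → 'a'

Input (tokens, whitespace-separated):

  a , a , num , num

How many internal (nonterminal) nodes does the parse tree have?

8

[L [L [L [L [Item a]] , [Item a]] , [Item num]] , [Item num]]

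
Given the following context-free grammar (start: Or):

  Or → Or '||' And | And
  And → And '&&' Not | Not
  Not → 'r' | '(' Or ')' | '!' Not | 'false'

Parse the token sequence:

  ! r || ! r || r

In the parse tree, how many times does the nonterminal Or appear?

[Or [Or [Or [And [Not ! [Not r]]]] || [And [Not ! [Not r]]]] || [And [Not r]]]

3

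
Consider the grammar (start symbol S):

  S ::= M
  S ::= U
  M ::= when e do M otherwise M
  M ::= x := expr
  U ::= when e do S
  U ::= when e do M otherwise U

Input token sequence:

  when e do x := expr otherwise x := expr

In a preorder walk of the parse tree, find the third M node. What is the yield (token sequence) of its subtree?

x := expr

[S [M when e do [M x := expr] otherwise [M x := expr]]]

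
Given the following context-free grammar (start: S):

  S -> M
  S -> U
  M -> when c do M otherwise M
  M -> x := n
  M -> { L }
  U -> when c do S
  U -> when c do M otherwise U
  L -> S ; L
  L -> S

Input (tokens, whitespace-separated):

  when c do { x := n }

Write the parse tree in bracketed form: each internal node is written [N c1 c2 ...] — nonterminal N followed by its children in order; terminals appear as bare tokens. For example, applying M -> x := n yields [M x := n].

S
U
when c do S
when c do M
when c do { L }
when c do { S }
when c do { M }
when c do { x := n }

[S [U when c do [S [M { [L [S [M x := n]]] }]]]]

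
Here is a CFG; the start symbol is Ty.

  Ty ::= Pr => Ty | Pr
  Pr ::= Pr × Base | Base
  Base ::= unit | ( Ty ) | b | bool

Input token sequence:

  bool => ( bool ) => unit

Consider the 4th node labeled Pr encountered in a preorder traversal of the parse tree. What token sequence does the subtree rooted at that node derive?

[Ty [Pr [Base bool]] => [Ty [Pr [Base ( [Ty [Pr [Base bool]]] )]] => [Ty [Pr [Base unit]]]]]

unit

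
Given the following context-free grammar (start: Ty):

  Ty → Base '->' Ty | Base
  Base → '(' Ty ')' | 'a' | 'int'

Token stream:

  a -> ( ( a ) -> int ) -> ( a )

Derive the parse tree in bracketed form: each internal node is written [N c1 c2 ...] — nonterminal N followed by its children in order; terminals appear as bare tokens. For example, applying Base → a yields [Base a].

[Ty [Base a] -> [Ty [Base ( [Ty [Base ( [Ty [Base a]] )] -> [Ty [Base int]]] )] -> [Ty [Base ( [Ty [Base a]] )]]]]

Ty
Base -> Ty
a -> Ty
a -> Base -> Ty
a -> ( Ty ) -> Ty
a -> ( Base -> Ty ) -> Ty
a -> ( ( Ty ) -> Ty ) -> Ty
a -> ( ( Base ) -> Ty ) -> Ty
a -> ( ( a ) -> Ty ) -> Ty
a -> ( ( a ) -> Base ) -> Ty
a -> ( ( a ) -> int ) -> Ty
a -> ( ( a ) -> int ) -> Base
a -> ( ( a ) -> int ) -> ( Ty )
a -> ( ( a ) -> int ) -> ( Base )
a -> ( ( a ) -> int ) -> ( a )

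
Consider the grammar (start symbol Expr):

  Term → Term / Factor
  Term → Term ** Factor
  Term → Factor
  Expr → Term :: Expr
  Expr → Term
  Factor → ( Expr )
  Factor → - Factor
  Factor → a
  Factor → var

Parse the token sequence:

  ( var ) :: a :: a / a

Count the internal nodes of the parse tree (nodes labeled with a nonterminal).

[Expr [Term [Factor ( [Expr [Term [Factor var]]] )]] :: [Expr [Term [Factor a]] :: [Expr [Term [Term [Factor a]] / [Factor a]]]]]

14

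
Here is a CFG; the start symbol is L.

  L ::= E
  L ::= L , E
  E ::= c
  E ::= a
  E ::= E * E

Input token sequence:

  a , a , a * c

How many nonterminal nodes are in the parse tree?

8

[L [L [L [E a]] , [E a]] , [E [E a] * [E c]]]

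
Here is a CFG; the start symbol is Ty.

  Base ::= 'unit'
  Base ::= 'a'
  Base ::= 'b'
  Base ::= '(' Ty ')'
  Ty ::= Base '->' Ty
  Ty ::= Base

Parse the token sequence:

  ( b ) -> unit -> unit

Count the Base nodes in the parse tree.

[Ty [Base ( [Ty [Base b]] )] -> [Ty [Base unit] -> [Ty [Base unit]]]]

4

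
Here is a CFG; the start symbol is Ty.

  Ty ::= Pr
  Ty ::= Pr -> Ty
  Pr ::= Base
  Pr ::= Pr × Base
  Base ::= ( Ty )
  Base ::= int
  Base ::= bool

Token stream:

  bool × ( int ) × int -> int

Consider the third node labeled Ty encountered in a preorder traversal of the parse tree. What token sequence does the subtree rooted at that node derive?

int

[Ty [Pr [Pr [Pr [Base bool]] × [Base ( [Ty [Pr [Base int]]] )]] × [Base int]] -> [Ty [Pr [Base int]]]]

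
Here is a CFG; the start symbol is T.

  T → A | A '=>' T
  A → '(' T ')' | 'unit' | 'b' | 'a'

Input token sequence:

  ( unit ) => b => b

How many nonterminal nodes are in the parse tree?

8

[T [A ( [T [A unit]] )] => [T [A b] => [T [A b]]]]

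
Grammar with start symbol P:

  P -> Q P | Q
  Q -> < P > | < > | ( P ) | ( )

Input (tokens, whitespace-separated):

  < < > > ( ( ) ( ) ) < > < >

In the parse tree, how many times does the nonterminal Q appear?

7

[P [Q < [P [Q < >]] >] [P [Q ( [P [Q ( )] [P [Q ( )]]] )] [P [Q < >] [P [Q < >]]]]]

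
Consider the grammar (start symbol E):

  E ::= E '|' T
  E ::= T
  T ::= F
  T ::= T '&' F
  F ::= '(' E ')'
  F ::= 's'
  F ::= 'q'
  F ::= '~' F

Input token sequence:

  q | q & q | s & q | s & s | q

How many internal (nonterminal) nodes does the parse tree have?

[E [E [E [E [E [T [F q]]] | [T [T [F q]] & [F q]]] | [T [T [F s]] & [F q]]] | [T [T [F s]] & [F s]]] | [T [F q]]]

21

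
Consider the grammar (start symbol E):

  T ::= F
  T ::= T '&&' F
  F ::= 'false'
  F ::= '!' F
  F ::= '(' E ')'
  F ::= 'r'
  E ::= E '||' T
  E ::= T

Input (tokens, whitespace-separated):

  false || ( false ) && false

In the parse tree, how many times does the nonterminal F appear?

4

[E [E [T [F false]]] || [T [T [F ( [E [T [F false]]] )]] && [F false]]]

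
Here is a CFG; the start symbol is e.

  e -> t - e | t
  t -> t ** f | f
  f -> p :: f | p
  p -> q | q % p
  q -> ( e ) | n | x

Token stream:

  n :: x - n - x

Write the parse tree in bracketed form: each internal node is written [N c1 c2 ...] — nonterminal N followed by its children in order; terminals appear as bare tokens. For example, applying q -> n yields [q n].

e
t - e
f - e
p :: f - e
q :: f - e
n :: f - e
n :: p - e
n :: q - e
n :: x - e
n :: x - t - e
n :: x - f - e
n :: x - p - e
n :: x - q - e
n :: x - n - e
n :: x - n - t
n :: x - n - f
n :: x - n - p
n :: x - n - q
n :: x - n - x

[e [t [f [p [q n]] :: [f [p [q x]]]]] - [e [t [f [p [q n]]]] - [e [t [f [p [q x]]]]]]]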